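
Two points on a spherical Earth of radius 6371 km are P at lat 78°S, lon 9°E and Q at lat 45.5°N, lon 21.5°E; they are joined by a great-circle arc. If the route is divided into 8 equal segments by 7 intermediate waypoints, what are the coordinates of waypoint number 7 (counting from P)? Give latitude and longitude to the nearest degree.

The haversine formula gives a central angle δ ≈ 2.160 rad (123.7°) between the endpoints.
Interpolate at f = 7/8 with slerp weights a = sin((1−f)δ)/sin δ ≈ 0.321, b = sin(fδ)/sin δ ≈ 1.142.
p = a·p₁ + b·p₂ ≈ (0.811, 0.304, 0.501); φ = arcsin(p_z) ≈ 30.05°, λ = atan2(p_y, p_x) ≈ 20.54°.

≈ lat 30°N, lon 21°E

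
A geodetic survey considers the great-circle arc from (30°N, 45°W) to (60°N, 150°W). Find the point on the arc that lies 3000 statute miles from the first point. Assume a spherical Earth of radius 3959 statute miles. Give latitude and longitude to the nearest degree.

Convert each endpoint to a unit vector on the sphere (x = cos φ cos λ, y = cos φ sin λ, z = sin φ).
The central angle between the endpoints is δ = arccos(p₁·p₂) ≈ 1.244 rad (71.3°). The total great-circle distance is δ·R ≈ 1.244 × 3959 ≈ 4925 mi, so the target fraction is f = 3000/4925 ≈ 0.609.
Interpolate at f ≈ 0.609 with slerp weights a = sin((1−f)δ)/sin δ ≈ 0.493, b = sin(fδ)/sin δ ≈ 0.726.
p = a·p₁ + b·p₂ ≈ (-0.012, -0.484, 0.875); φ = arcsin(p_z) ≈ 61.07°, λ = atan2(p_y, p_x) ≈ -91.43°.

≈ (61°N, 91°W)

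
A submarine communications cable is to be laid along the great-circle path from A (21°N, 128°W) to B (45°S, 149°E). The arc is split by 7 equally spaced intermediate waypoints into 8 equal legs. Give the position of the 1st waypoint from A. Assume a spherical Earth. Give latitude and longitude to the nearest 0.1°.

Convert each endpoint to a unit vector on the sphere (x = cos φ cos λ, y = cos φ sin λ, z = sin φ).
The central angle between the endpoints is δ = arccos(p₁·p₂) ≈ 1.745 rad (100.0°).
Interpolate at f = 1/8 with slerp weights a = sin((1−f)δ)/sin δ ≈ 1.014, b = sin(fδ)/sin δ ≈ 0.220.
p = a·p₁ + b·p₂ ≈ (-0.716, -0.666, 0.208); φ = arcsin(p_z) ≈ 12.02°, λ = atan2(p_y, p_x) ≈ -137.07°.

≈ (12.0°N, 137.1°W)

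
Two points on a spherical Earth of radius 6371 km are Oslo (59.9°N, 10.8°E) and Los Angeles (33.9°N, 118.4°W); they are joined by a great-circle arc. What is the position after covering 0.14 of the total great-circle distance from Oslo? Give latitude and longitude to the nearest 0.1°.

≈ 67.0°N, 7.7°W

From cos δ = sin φ₁ sin φ₂ + cos φ₁ cos φ₂ cos Δλ, the central angle is δ ≈ 1.350 rad (77.3°).
Interpolate at f = 0.14 with slerp weights a = sin((1−f)δ)/sin δ ≈ 0.940, b = sin(fδ)/sin δ ≈ 0.193.
p = a·p₁ + b·p₂ ≈ (0.387, -0.052, 0.921); φ = arcsin(p_z) ≈ 67.01°, λ = atan2(p_y, p_x) ≈ -7.68°.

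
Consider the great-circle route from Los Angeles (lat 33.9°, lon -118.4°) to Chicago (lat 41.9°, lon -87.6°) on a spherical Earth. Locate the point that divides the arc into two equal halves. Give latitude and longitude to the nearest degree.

Convert each endpoint to a unit vector on the sphere (x = cos φ cos λ, y = cos φ sin λ, z = sin φ).
The central angle between the endpoints is δ = arccos(p₁·p₂) ≈ 0.444 rad (25.4°).
Interpolate at f = 1/2 with slerp weights a = sin((1−f)δ)/sin δ ≈ 0.513, b = sin(fδ)/sin δ ≈ 0.513.
p = a·p₁ + b·p₂ ≈ (-0.186, -0.755, 0.628); φ = arcsin(p_z) ≈ 38.92°, λ = atan2(p_y, p_x) ≈ -103.86°.

≈ lat 39°, lon -104°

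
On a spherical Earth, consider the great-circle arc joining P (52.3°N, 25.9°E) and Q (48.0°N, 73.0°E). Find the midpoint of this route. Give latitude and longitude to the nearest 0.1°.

From cos δ = sin φ₁ sin φ₂ + cos φ₁ cos φ₂ cos Δλ, the central angle is δ ≈ 0.523 rad (29.9°).
Interpolate at f = 1/2 with slerp weights a = sin((1−f)δ)/sin δ ≈ 0.518, b = sin(fδ)/sin δ ≈ 0.518.
p = a·p₁ + b·p₂ ≈ (0.386, 0.469, 0.794); φ = arcsin(p_z) ≈ 52.57°, λ = atan2(p_y, p_x) ≈ 50.57°.

≈ (52.6°N, 50.6°E)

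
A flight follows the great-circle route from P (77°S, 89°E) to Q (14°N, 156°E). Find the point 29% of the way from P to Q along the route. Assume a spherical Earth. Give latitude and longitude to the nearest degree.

Convert each endpoint to a unit vector on the sphere (x = cos φ cos λ, y = cos φ sin λ, z = sin φ).
The central angle between the endpoints is δ = arccos(p₁·p₂) ≈ 1.722 rad (98.7°).
Interpolate at f = 0.29 with slerp weights a = sin((1−f)δ)/sin δ ≈ 0.951, b = sin(fδ)/sin δ ≈ 0.484.
p = a·p₁ + b·p₂ ≈ (-0.426, 0.405, -0.809); φ = arcsin(p_z) ≈ -54.02°, λ = atan2(p_y, p_x) ≈ 136.42°.

≈ (54°S, 136°E)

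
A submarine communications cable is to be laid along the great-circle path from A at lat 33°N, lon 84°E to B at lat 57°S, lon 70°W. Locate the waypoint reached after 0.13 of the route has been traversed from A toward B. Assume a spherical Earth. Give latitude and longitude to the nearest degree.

≈ lat 16°N, lon 74°E

The haversine formula gives a central angle δ ≈ 2.621 rad (150.1°) between the endpoints.
Interpolate at f = 0.13 with slerp weights a = sin((1−f)δ)/sin δ ≈ 1.525, b = sin(fδ)/sin δ ≈ 0.671.
p = a·p₁ + b·p₂ ≈ (0.259, 0.928, 0.267); φ = arcsin(p_z) ≈ 15.51°, λ = atan2(p_y, p_x) ≈ 74.43°.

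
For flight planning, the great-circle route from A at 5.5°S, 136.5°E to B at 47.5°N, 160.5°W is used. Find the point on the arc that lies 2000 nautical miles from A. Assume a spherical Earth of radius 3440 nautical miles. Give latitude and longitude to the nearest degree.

Convert each endpoint to a unit vector on the sphere (x = cos φ cos λ, y = cos φ sin λ, z = sin φ).
The central angle between the endpoints is δ = arccos(p₁·p₂) ≈ 1.334 rad (76.4°). The total great-circle distance is δ·R ≈ 1.334 × 3440 ≈ 4589 nmi, so the target fraction is f = 2000/4589 ≈ 0.436.
Interpolate at f ≈ 0.436 with slerp weights a = sin((1−f)δ)/sin δ ≈ 0.703, b = sin(fδ)/sin δ ≈ 0.565.
p = a·p₁ + b·p₂ ≈ (-0.867, 0.354, 0.349); φ = arcsin(p_z) ≈ 20.43°, λ = atan2(p_y, p_x) ≈ 157.78°.

≈ 20°N, 158°E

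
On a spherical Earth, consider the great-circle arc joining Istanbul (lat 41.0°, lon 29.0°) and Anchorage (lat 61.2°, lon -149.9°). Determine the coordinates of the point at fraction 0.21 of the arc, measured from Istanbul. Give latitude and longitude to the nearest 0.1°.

From cos δ = sin φ₁ sin φ₂ + cos φ₁ cos φ₂ cos Δλ, the central angle is δ ≈ 1.358 rad (77.8°).
Interpolate at f = 0.21 with slerp weights a = sin((1−f)δ)/sin δ ≈ 0.899, b = sin(fδ)/sin δ ≈ 0.288.
p = a·p₁ + b·p₂ ≈ (0.473, 0.259, 0.842); φ = arcsin(p_z) ≈ 57.34°, λ = atan2(p_y, p_x) ≈ 28.72°.

≈ lat 57.3°, lon 28.7°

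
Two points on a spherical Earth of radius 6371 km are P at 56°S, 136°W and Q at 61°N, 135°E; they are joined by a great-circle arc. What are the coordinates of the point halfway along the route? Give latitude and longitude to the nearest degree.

Convert each endpoint to a unit vector on the sphere (x = cos φ cos λ, y = cos φ sin λ, z = sin φ).
The central angle between the endpoints is δ = arccos(p₁·p₂) ≈ 2.375 rad (136.1°).
Interpolate at f = 1/2 with slerp weights a = sin((1−f)δ)/sin δ ≈ 1.337, b = sin(fδ)/sin δ ≈ 1.337.
p = a·p₁ + b·p₂ ≈ (-0.996, -0.061, 0.061); φ = arcsin(p_z) ≈ 3.49°, λ = atan2(p_y, p_x) ≈ -176.49°.

≈ 3°N, 176°W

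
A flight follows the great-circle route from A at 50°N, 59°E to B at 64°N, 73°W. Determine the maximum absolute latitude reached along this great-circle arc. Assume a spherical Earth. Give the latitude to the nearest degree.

≈ 76°N

The great circle lies in the plane with unit normal n̂ = (p₁ × p₂)/|p₁ × p₂|.
Here n̂_z ≈ -0.242; the vertex latitude is φ_max = arccos|n̂_z| ≈ 76.0°.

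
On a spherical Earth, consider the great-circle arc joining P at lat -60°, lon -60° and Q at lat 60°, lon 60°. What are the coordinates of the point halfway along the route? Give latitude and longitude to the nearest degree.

≈ lat 0°, lon 0°

Convert each endpoint to a unit vector on the sphere (x = cos φ cos λ, y = cos φ sin λ, z = sin φ).
The central angle between the endpoints is δ = arccos(p₁·p₂) ≈ 2.636 rad (151.0°).
Interpolate at f = 1/2 with slerp weights a = sin((1−f)δ)/sin δ ≈ 2.000, b = sin(fδ)/sin δ ≈ 2.000.
p = a·p₁ + b·p₂ ≈ (1.000, 0.000, 0.000); φ = arcsin(p_z) ≈ 0.00°, λ = atan2(p_y, p_x) ≈ 0.00°.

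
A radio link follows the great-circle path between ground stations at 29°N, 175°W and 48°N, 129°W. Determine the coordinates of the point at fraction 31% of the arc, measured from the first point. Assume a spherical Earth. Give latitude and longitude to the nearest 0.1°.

The haversine formula gives a central angle δ ≈ 0.697 rad (39.9°) between the endpoints.
Interpolate at f = 0.31 with slerp weights a = sin((1−f)δ)/sin δ ≈ 0.721, b = sin(fδ)/sin δ ≈ 0.334.
p = a·p₁ + b·p₂ ≈ (-0.769, -0.229, 0.598); φ = arcsin(p_z) ≈ 36.70°, λ = atan2(p_y, p_x) ≈ -163.43°.

≈ 36.7°N, 163.4°W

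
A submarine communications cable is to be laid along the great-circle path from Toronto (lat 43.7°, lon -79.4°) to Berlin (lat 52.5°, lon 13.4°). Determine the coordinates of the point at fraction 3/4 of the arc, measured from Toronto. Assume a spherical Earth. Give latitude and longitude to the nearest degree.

≈ lat 58°, lon -10°

From cos δ = sin φ₁ sin φ₂ + cos φ₁ cos φ₂ cos Δλ, the central angle is δ ≈ 1.016 rad (58.2°).
Interpolate at f = 3/4 with slerp weights a = sin((1−f)δ)/sin δ ≈ 0.296, b = sin(fδ)/sin δ ≈ 0.812.
p = a·p₁ + b·p₂ ≈ (0.520, -0.096, 0.849); φ = arcsin(p_z) ≈ 58.06°, λ = atan2(p_y, p_x) ≈ -10.40°.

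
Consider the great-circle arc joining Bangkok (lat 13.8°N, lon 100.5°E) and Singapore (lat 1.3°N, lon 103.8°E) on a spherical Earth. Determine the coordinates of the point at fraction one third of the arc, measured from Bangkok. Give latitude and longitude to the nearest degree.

≈ lat 10°N, lon 102°E

The haversine formula gives a central angle δ ≈ 0.225 rad (12.9°) between the endpoints.
Interpolate at f = 1/3 with slerp weights a = sin((1−f)δ)/sin δ ≈ 0.670, b = sin(fδ)/sin δ ≈ 0.336.
p = a·p₁ + b·p₂ ≈ (-0.199, 0.966, 0.167); φ = arcsin(p_z) ≈ 9.64°, λ = atan2(p_y, p_x) ≈ 101.62°.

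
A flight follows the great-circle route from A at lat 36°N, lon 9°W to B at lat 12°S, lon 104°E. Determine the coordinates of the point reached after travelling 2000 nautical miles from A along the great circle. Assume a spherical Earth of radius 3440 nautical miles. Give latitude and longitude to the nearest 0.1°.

≈ lat 31.3°N, lon 30.9°E

Write both endpoints as unit vectors p₁, p₂ with components (cos φ cos λ, cos φ sin λ, sin φ).
The central angle between the endpoints is δ = arccos(p₁·p₂) ≈ 2.017 rad (115.6°). The total great-circle distance is δ·R ≈ 2.017 × 3440 ≈ 6938 nmi, so the target fraction is f = 2000/6938 ≈ 0.288.
Interpolate at f ≈ 0.288 with slerp weights a = sin((1−f)δ)/sin δ ≈ 1.098, b = sin(fδ)/sin δ ≈ 0.609.
p = a·p₁ + b·p₂ ≈ (0.734, 0.439, 0.519); φ = arcsin(p_z) ≈ 31.27°, λ = atan2(p_y, p_x) ≈ 30.88°.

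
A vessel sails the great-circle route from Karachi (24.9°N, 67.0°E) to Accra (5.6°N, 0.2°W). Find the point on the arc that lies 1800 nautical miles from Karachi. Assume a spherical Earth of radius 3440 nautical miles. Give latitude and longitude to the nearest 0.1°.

Convert each endpoint to a unit vector on the sphere (x = cos φ cos λ, y = cos φ sin λ, z = sin φ).
The central angle between the endpoints is δ = arccos(p₁·p₂) ≈ 1.169 rad (67.0°). The total great-circle distance is δ·R ≈ 1.169 × 3440 ≈ 4022 nmi, so the target fraction is f = 1800/4022 ≈ 0.448.
Interpolate at f ≈ 0.448 with slerp weights a = sin((1−f)δ)/sin δ ≈ 0.654, b = sin(fδ)/sin δ ≈ 0.543.
p = a·p₁ + b·p₂ ≈ (0.772, 0.544, 0.328); φ = arcsin(p_z) ≈ 19.17°, λ = atan2(p_y, p_x) ≈ 35.18°.

≈ (19.2°N, 35.2°E)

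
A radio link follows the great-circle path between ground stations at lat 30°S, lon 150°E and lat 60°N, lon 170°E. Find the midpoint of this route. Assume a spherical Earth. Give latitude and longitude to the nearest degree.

From cos δ = sin φ₁ sin φ₂ + cos φ₁ cos φ₂ cos Δλ, the central angle is δ ≈ 1.597 rad (91.5°).
Interpolate at f = 1/2 with slerp weights a = sin((1−f)δ)/sin δ ≈ 0.717, b = sin(fδ)/sin δ ≈ 0.717.
p = a·p₁ + b·p₂ ≈ (-0.890, 0.372, 0.262); φ = arcsin(p_z) ≈ 15.20°, λ = atan2(p_y, p_x) ≈ 157.29°.

≈ lat 15°N, lon 157°E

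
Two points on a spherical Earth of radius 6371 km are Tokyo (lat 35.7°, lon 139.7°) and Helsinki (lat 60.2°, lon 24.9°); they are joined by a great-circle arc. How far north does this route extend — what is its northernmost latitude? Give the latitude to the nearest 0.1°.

≈ 67.1°

The great circle lies in the plane with unit normal n̂ = (p₁ × p₂)/|p₁ × p₂|.
Here n̂_z ≈ -0.389; the vertex latitude is φ_max = arccos|n̂_z| ≈ 67.1°.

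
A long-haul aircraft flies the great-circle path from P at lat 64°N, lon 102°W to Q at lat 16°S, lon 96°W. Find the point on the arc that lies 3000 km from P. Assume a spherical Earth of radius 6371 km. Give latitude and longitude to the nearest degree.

The haversine formula gives a central angle δ ≈ 1.399 rad (80.1°) between the endpoints. The total great-circle distance is δ·R ≈ 1.399 × 6371 ≈ 8911 km, so the target fraction is f = 3000/8911 ≈ 0.337.
Interpolate at f ≈ 0.337 with slerp weights a = sin((1−f)δ)/sin δ ≈ 0.812, b = sin(fδ)/sin δ ≈ 0.460.
p = a·p₁ + b·p₂ ≈ (-0.120, -0.789, 0.603); φ = arcsin(p_z) ≈ 37.09°, λ = atan2(p_y, p_x) ≈ -98.67°.

≈ lat 37°N, lon 99°W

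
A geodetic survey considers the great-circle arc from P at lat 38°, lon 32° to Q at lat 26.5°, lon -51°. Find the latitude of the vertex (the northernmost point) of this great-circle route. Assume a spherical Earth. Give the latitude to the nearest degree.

The great circle lies in the plane with unit normal n̂ = (p₁ × p₂)/|p₁ × p₂|.
Here n̂_z ≈ -0.750; the vertex latitude is φ_max = arccos|n̂_z| ≈ 41.4°.
Check via Clairaut: cos φ_max = |cos φ₁| · sin C = cos(38.0°)·sin(72.2°) ≈ 0.750, again giving ≈ 41.4°.

≈ 41°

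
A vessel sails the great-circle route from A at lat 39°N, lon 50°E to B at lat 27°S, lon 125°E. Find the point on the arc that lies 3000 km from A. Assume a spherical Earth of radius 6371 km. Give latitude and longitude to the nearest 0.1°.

≈ lat 22.6°N, lon 75.2°E

Convert each endpoint to a unit vector on the sphere (x = cos φ cos λ, y = cos φ sin λ, z = sin φ).
The central angle between the endpoints is δ = arccos(p₁·p₂) ≈ 1.677 rad (96.1°). The total great-circle distance is δ·R ≈ 1.677 × 6371 ≈ 10687 km, so the target fraction is f = 3000/10687 ≈ 0.281.
Interpolate at f ≈ 0.281 with slerp weights a = sin((1−f)δ)/sin δ ≈ 0.940, b = sin(fδ)/sin δ ≈ 0.456.
p = a·p₁ + b·p₂ ≈ (0.236, 0.892, 0.384); φ = arcsin(p_z) ≈ 22.60°, λ = atan2(p_y, p_x) ≈ 75.17°.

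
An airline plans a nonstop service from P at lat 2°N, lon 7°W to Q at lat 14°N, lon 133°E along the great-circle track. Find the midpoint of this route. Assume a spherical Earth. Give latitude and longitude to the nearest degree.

Convert each endpoint to a unit vector on the sphere (x = cos φ cos λ, y = cos φ sin λ, z = sin φ).
The central angle between the endpoints is δ = arccos(p₁·p₂) ≈ 2.396 rad (137.3°).
Interpolate at f = 1/2 with slerp weights a = sin((1−f)δ)/sin δ ≈ 1.372, b = sin(fδ)/sin δ ≈ 1.372.
p = a·p₁ + b·p₂ ≈ (0.453, 0.807, 0.380); φ = arcsin(p_z) ≈ 22.32°, λ = atan2(p_y, p_x) ≈ 60.68°.

≈ lat 22°N, lon 61°E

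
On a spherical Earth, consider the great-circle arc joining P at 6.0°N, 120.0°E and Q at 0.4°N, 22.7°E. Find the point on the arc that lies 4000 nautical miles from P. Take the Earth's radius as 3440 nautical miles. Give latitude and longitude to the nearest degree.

Convert each endpoint to a unit vector on the sphere (x = cos φ cos λ, y = cos φ sin λ, z = sin φ).
The central angle between the endpoints is δ = arccos(p₁·p₂) ≈ 1.697 rad (97.2°). The total great-circle distance is δ·R ≈ 1.697 × 3440 ≈ 5837 nmi, so the target fraction is f = 4000/5837 ≈ 0.685.
Interpolate at f ≈ 0.685 with slerp weights a = sin((1−f)δ)/sin δ ≈ 0.513, b = sin(fδ)/sin δ ≈ 0.925.
p = a·p₁ + b·p₂ ≈ (0.598, 0.799, 0.060); φ = arcsin(p_z) ≈ 3.44°, λ = atan2(p_y, p_x) ≈ 53.16°.

≈ 3°N, 53°E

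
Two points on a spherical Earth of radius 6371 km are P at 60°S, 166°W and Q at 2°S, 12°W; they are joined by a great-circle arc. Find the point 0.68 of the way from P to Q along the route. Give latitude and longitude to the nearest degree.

Write both endpoints as unit vectors p₁, p₂ with components (cos φ cos λ, cos φ sin λ, sin φ).
The central angle between the endpoints is δ = arccos(p₁·p₂) ≈ 2.003 rad (114.8°).
Interpolate at f = 0.68 with slerp weights a = sin((1−f)δ)/sin δ ≈ 0.659, b = sin(fδ)/sin δ ≈ 1.077.
p = a·p₁ + b·p₂ ≈ (0.734, -0.304, -0.608); φ = arcsin(p_z) ≈ -37.44°, λ = atan2(p_y, p_x) ≈ -22.47°.

≈ 37°S, 22°W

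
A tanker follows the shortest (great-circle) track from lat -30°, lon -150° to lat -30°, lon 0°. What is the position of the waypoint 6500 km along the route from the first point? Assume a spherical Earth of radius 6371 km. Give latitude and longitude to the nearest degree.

≈ lat -66°, lon -71°

Convert each endpoint to a unit vector on the sphere (x = cos φ cos λ, y = cos φ sin λ, z = sin φ).
The central angle between the endpoints is δ = arccos(p₁·p₂) ≈ 1.982 rad (113.5°). The total great-circle distance is δ·R ≈ 1.982 × 6371 ≈ 12626 km, so the target fraction is f = 6500/12626 ≈ 0.515.
Interpolate at f ≈ 0.515 with slerp weights a = sin((1−f)δ)/sin δ ≈ 0.895, b = sin(fδ)/sin δ ≈ 0.930.
p = a·p₁ + b·p₂ ≈ (0.134, -0.387, -0.912); φ = arcsin(p_z) ≈ -65.80°, λ = atan2(p_y, p_x) ≈ -70.89°.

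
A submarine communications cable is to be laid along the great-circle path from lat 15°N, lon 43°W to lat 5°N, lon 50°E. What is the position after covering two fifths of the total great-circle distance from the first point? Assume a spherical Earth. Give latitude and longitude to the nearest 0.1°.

≈ lat 15.3°N, lon 5.0°W

Convert each endpoint to a unit vector on the sphere (x = cos φ cos λ, y = cos φ sin λ, z = sin φ).
The central angle between the endpoints is δ = arccos(p₁·p₂) ≈ 1.599 rad (91.6°).
Interpolate at f = 2/5 with slerp weights a = sin((1−f)δ)/sin δ ≈ 0.819, b = sin(fδ)/sin δ ≈ 0.597.
p = a·p₁ + b·p₂ ≈ (0.961, -0.084, 0.264); φ = arcsin(p_z) ≈ 15.31°, λ = atan2(p_y, p_x) ≈ -4.99°.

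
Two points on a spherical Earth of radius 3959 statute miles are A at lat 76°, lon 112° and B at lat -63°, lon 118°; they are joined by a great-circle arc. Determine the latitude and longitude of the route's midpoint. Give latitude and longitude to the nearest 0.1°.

≈ lat 6.5°, lon 115.9°

From cos δ = sin φ₁ sin φ₂ + cos φ₁ cos φ₂ cos Δλ, the central angle is δ ≈ 2.427 rad (139.1°).
Interpolate at f = 1/2 with slerp weights a = sin((1−f)δ)/sin δ ≈ 1.429, b = sin(fδ)/sin δ ≈ 1.429.
p = a·p₁ + b·p₂ ≈ (-0.434, 0.894, 0.113); φ = arcsin(p_z) ≈ 6.51°, λ = atan2(p_y, p_x) ≈ 115.91°.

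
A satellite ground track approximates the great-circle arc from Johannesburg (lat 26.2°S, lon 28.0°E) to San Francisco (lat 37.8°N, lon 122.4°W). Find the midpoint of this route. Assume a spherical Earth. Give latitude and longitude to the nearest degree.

From cos δ = sin φ₁ sin φ₂ + cos φ₁ cos φ₂ cos Δλ, the central angle is δ ≈ 2.662 rad (152.5°).
Interpolate at f = 1/2 with slerp weights a = sin((1−f)δ)/sin δ ≈ 2.104, b = sin(fδ)/sin δ ≈ 2.104.
p = a·p₁ + b·p₂ ≈ (0.776, -0.517, 0.361); φ = arcsin(p_z) ≈ 21.14°, λ = atan2(p_y, p_x) ≈ -33.69°.

≈ lat 21°N, lon 34°W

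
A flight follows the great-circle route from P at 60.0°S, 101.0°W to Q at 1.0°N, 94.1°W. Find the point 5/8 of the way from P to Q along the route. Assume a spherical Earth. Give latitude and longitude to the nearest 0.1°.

Write both endpoints as unit vectors p₁, p₂ with components (cos φ cos λ, cos φ sin λ, sin φ).
The central angle between the endpoints is δ = arccos(p₁·p₂) ≈ 1.069 rad (61.2°).
Interpolate at f = 5/8 with slerp weights a = sin((1−f)δ)/sin δ ≈ 0.445, b = sin(fδ)/sin δ ≈ 0.707.
p = a·p₁ + b·p₂ ≈ (-0.093, -0.923, -0.373); φ = arcsin(p_z) ≈ -21.91°, λ = atan2(p_y, p_x) ≈ -95.75°.

≈ 21.9°S, 95.8°W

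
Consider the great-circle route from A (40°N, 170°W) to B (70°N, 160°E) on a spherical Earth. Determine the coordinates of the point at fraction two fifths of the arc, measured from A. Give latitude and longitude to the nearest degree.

≈ (53°N, 177°W)

The haversine formula gives a central angle δ ≈ 0.590 rad (33.8°) between the endpoints.
Interpolate at f = 2/5 with slerp weights a = sin((1−f)δ)/sin δ ≈ 0.623, b = sin(fδ)/sin δ ≈ 0.420.
p = a·p₁ + b·p₂ ≈ (-0.605, -0.034, 0.795); φ = arcsin(p_z) ≈ 52.69°, λ = atan2(p_y, p_x) ≈ -176.81°.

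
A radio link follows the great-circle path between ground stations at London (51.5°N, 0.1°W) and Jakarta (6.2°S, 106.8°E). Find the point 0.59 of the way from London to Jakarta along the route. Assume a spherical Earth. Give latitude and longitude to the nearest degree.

From cos δ = sin φ₁ sin φ₂ + cos φ₁ cos φ₂ cos Δλ, the central angle is δ ≈ 1.838 rad (105.3°).
Interpolate at f = 0.59 with slerp weights a = sin((1−f)δ)/sin δ ≈ 0.710, b = sin(fδ)/sin δ ≈ 0.917.
p = a·p₁ + b·p₂ ≈ (0.178, 0.872, 0.456); φ = arcsin(p_z) ≈ 27.15°, λ = atan2(p_y, p_x) ≈ 78.44°.

≈ (27°N, 78°E)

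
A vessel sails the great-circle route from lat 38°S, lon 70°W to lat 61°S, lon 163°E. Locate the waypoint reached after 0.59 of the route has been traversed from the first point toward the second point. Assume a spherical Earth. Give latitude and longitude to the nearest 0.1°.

≈ lat 70.1°S, lon 123.8°W

The haversine formula gives a central angle δ ≈ 1.257 rad (72.0°) between the endpoints.
Interpolate at f = 0.59 with slerp weights a = sin((1−f)δ)/sin δ ≈ 0.518, b = sin(fδ)/sin δ ≈ 0.710.
p = a·p₁ + b·p₂ ≈ (-0.190, -0.283, -0.940); φ = arcsin(p_z) ≈ -70.08°, λ = atan2(p_y, p_x) ≈ -123.82°.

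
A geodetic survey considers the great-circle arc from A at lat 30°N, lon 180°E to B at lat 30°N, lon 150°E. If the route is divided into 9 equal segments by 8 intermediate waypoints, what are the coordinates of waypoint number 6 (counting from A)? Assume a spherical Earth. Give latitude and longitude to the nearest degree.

Convert each endpoint to a unit vector on the sphere (x = cos φ cos λ, y = cos φ sin λ, z = sin φ).
The central angle between the endpoints is δ = arccos(p₁·p₂) ≈ 0.452 rad (25.9°).
Interpolate at f = 6/9 with slerp weights a = sin((1−f)δ)/sin δ ≈ 0.344, b = sin(fδ)/sin δ ≈ 0.680.
p = a·p₁ + b·p₂ ≈ (-0.807, 0.294, 0.512); φ = arcsin(p_z) ≈ 30.77°, λ = atan2(p_y, p_x) ≈ 159.97°.

≈ lat 31°N, lon 160°E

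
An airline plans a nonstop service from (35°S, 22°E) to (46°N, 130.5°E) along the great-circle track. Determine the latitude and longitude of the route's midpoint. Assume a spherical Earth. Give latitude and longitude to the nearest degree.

Write both endpoints as unit vectors p₁, p₂ with components (cos φ cos λ, cos φ sin λ, sin φ).
The central angle between the endpoints is δ = arccos(p₁·p₂) ≈ 2.206 rad (126.4°).
Interpolate at f = 1/2 with slerp weights a = sin((1−f)δ)/sin δ ≈ 1.109, b = sin(fδ)/sin δ ≈ 1.109.
p = a·p₁ + b·p₂ ≈ (0.342, 0.926, 0.162); φ = arcsin(p_z) ≈ 9.30°, λ = atan2(p_y, p_x) ≈ 69.73°.

≈ (9°N, 70°E)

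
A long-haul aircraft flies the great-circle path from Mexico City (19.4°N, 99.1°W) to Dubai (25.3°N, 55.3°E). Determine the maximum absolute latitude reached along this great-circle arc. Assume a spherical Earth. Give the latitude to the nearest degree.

≈ 62°N

The great circle lies in the plane with unit normal n̂ = (p₁ × p₂)/|p₁ × p₂|.
Here n̂_z ≈ +0.473; the vertex latitude is φ_max = arccos|n̂_z| ≈ 61.8°.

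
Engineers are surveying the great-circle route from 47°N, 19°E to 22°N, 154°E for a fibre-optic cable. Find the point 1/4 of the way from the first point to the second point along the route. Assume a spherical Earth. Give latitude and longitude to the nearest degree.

The haversine formula gives a central angle δ ≈ 1.745 rad (100.0°) between the endpoints.
Interpolate at f = 1/4 with slerp weights a = sin((1−f)δ)/sin δ ≈ 0.981, b = sin(fδ)/sin δ ≈ 0.429.
p = a·p₁ + b·p₂ ≈ (0.275, 0.392, 0.878); φ = arcsin(p_z) ≈ 61.39°, λ = atan2(p_y, p_x) ≈ 54.97°.

≈ 61°N, 55°E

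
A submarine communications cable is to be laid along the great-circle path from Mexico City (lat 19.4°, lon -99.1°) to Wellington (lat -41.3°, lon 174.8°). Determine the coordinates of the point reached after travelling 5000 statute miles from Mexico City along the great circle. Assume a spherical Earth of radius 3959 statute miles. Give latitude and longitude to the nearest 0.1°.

Write both endpoints as unit vectors p₁, p₂ with components (cos φ cos λ, cos φ sin λ, sin φ).
The central angle between the endpoints is δ = arccos(p₁·p₂) ≈ 1.743 rad (99.8°). The total great-circle distance is δ·R ≈ 1.743 × 3959 ≈ 6899 mi, so the target fraction is f = 5000/6899 ≈ 0.725.
Interpolate at f ≈ 0.725 with slerp weights a = sin((1−f)δ)/sin δ ≈ 0.468, b = sin(fδ)/sin δ ≈ 0.967.
p = a·p₁ + b·p₂ ≈ (-0.794, -0.370, -0.483); φ = arcsin(p_z) ≈ -28.87°, λ = atan2(p_y, p_x) ≈ -154.98°.

≈ lat -28.9°, lon -155.0°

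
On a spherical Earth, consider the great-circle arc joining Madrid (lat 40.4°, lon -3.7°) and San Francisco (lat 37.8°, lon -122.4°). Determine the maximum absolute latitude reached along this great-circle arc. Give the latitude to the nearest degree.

The great circle lies in the plane with unit normal n̂ = (p₁ × p₂)/|p₁ × p₂|.
Here n̂_z ≈ -0.531; the vertex latitude is φ_max = arccos|n̂_z| ≈ 57.9°.

≈ 58°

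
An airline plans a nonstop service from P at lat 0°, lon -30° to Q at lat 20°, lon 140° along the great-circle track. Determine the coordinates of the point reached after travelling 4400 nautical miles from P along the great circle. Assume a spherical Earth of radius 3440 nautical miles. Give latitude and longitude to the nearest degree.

≈ lat 60°, lon 25°

Convert each endpoint to a unit vector on the sphere (x = cos φ cos λ, y = cos φ sin λ, z = sin φ).
The central angle between the endpoints is δ = arccos(p₁·p₂) ≈ 2.753 rad (157.7°). The total great-circle distance is δ·R ≈ 2.753 × 3440 ≈ 9470 nmi, so the target fraction is f = 4400/9470 ≈ 0.465.
Interpolate at f ≈ 0.465 with slerp weights a = sin((1−f)δ)/sin δ ≈ 2.626, b = sin(fδ)/sin δ ≈ 2.527.
p = a·p₁ + b·p₂ ≈ (0.455, 0.213, 0.864); φ = arcsin(p_z) ≈ 59.82°, λ = atan2(p_y, p_x) ≈ 25.11°.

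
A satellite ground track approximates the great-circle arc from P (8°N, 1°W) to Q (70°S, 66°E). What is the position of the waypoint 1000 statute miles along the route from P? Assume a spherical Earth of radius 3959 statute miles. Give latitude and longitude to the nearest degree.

Write both endpoints as unit vectors p₁, p₂ with components (cos φ cos λ, cos φ sin λ, sin φ).
The central angle between the endpoints is δ = arccos(p₁·p₂) ≈ 1.569 rad (89.9°). The total great-circle distance is δ·R ≈ 1.569 × 3959 ≈ 6213 mi, so the target fraction is f = 1000/6213 ≈ 0.161.
Interpolate at f ≈ 0.161 with slerp weights a = sin((1−f)δ)/sin δ ≈ 0.968, b = sin(fδ)/sin δ ≈ 0.250.
p = a·p₁ + b·p₂ ≈ (0.993, 0.061, -0.100); φ = arcsin(p_z) ≈ -5.75°, λ = atan2(p_y, p_x) ≈ 3.54°.

≈ (6°S, 4°E)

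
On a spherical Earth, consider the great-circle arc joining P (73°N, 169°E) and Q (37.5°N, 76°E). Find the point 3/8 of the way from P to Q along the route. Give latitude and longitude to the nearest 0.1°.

Write both endpoints as unit vectors p₁, p₂ with components (cos φ cos λ, cos φ sin λ, sin φ).
The central angle between the endpoints is δ = arccos(p₁·p₂) ≈ 0.964 rad (55.2°).
Interpolate at f = 3/8 with slerp weights a = sin((1−f)δ)/sin δ ≈ 0.690, b = sin(fδ)/sin δ ≈ 0.431.
p = a·p₁ + b·p₂ ≈ (-0.115, 0.370, 0.922); φ = arcsin(p_z) ≈ 67.20°, λ = atan2(p_y, p_x) ≈ 107.32°.

≈ (67.2°N, 107.3°E)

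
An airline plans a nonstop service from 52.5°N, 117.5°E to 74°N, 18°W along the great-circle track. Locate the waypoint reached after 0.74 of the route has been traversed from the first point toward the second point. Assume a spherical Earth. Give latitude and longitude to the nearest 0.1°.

≈ 81.2°N, 36.6°E

Write both endpoints as unit vectors p₁, p₂ with components (cos φ cos λ, cos φ sin λ, sin φ).
The central angle between the endpoints is δ = arccos(p₁·p₂) ≈ 0.872 rad (50.0°).
Interpolate at f = 0.74 with slerp weights a = sin((1−f)δ)/sin δ ≈ 0.294, b = sin(fδ)/sin δ ≈ 0.786.
p = a·p₁ + b·p₂ ≈ (0.123, 0.092, 0.988); φ = arcsin(p_z) ≈ 81.16°, λ = atan2(p_y, p_x) ≈ 36.60°.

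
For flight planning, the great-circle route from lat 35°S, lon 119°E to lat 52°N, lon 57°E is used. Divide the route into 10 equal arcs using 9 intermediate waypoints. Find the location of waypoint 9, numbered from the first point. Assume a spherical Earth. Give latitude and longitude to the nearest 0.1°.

≈ lat 44.6°N, lon 67.7°E

Convert each endpoint to a unit vector on the sphere (x = cos φ cos λ, y = cos φ sin λ, z = sin φ).
The central angle between the endpoints is δ = arccos(p₁·p₂) ≈ 1.788 rad (102.4°).
Interpolate at f = 9/10 with slerp weights a = sin((1−f)δ)/sin δ ≈ 0.182, b = sin(fδ)/sin δ ≈ 1.023.
p = a·p₁ + b·p₂ ≈ (0.271, 0.659, 0.702); φ = arcsin(p_z) ≈ 44.58°, λ = atan2(p_y, p_x) ≈ 67.66°.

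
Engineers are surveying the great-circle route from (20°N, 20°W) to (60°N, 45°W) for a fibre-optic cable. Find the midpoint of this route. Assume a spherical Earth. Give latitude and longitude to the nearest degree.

≈ (41°N, 29°W)

From cos δ = sin φ₁ sin φ₂ + cos φ₁ cos φ₂ cos Δλ, the central angle is δ ≈ 0.764 rad (43.8°).
Interpolate at f = 1/2 with slerp weights a = sin((1−f)δ)/sin δ ≈ 0.539, b = sin(fδ)/sin δ ≈ 0.539.
p = a·p₁ + b·p₂ ≈ (0.666, -0.364, 0.651); φ = arcsin(p_z) ≈ 40.61°, λ = atan2(p_y, p_x) ≈ -28.63°.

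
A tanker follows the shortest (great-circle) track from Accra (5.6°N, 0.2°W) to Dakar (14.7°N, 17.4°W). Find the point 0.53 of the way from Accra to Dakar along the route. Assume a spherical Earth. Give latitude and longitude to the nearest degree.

Convert each endpoint to a unit vector on the sphere (x = cos φ cos λ, y = cos φ sin λ, z = sin φ).
The central angle between the endpoints is δ = arccos(p₁·p₂) ≈ 0.335 rad (19.2°).
Interpolate at f = 0.53 with slerp weights a = sin((1−f)δ)/sin δ ≈ 0.477, b = sin(fδ)/sin δ ≈ 0.537.
p = a·p₁ + b·p₂ ≈ (0.971, -0.157, 0.183); φ = arcsin(p_z) ≈ 10.54°, λ = atan2(p_y, p_x) ≈ -9.19°.

≈ (11°N, 9°W)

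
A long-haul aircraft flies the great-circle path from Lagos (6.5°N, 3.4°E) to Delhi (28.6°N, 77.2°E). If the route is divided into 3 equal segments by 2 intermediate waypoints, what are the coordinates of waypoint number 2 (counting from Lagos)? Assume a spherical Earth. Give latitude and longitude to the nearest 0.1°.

Convert each endpoint to a unit vector on the sphere (x = cos φ cos λ, y = cos φ sin λ, z = sin φ).
The central angle between the endpoints is δ = arccos(p₁·p₂) ≈ 1.269 rad (72.7°).
Interpolate at f = 2/3 with slerp weights a = sin((1−f)δ)/sin δ ≈ 0.430, b = sin(fδ)/sin δ ≈ 0.784.
p = a·p₁ + b·p₂ ≈ (0.579, 0.697, 0.424); φ = arcsin(p_z) ≈ 25.08°, λ = atan2(p_y, p_x) ≈ 50.27°.

≈ 25.1°N, 50.3°E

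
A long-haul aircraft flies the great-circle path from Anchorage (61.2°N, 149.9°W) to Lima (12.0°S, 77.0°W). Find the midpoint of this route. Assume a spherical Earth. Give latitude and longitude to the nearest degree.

Write both endpoints as unit vectors p₁, p₂ with components (cos φ cos λ, cos φ sin λ, sin φ).
The central angle between the endpoints is δ = arccos(p₁·p₂) ≈ 1.614 rad (92.5°).
Interpolate at f = 1/2 with slerp weights a = sin((1−f)δ)/sin δ ≈ 0.723, b = sin(fδ)/sin δ ≈ 0.723.
p = a·p₁ + b·p₂ ≈ (-0.142, -0.864, 0.483); φ = arcsin(p_z) ≈ 28.90°, λ = atan2(p_y, p_x) ≈ -99.35°.

≈ 29°N, 99°W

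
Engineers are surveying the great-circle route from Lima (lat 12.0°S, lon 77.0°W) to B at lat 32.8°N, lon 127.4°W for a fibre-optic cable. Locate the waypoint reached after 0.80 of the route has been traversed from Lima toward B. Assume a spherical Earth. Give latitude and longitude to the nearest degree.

≈ lat 25°N, lon 115°W

The haversine formula gives a central angle δ ≈ 1.147 rad (65.7°) between the endpoints.
Interpolate at f = 0.80 with slerp weights a = sin((1−f)δ)/sin δ ≈ 0.249, b = sin(fδ)/sin δ ≈ 0.871.
p = a·p₁ + b·p₂ ≈ (-0.390, -0.819, 0.420); φ = arcsin(p_z) ≈ 24.84°, λ = atan2(p_y, p_x) ≈ -115.44°.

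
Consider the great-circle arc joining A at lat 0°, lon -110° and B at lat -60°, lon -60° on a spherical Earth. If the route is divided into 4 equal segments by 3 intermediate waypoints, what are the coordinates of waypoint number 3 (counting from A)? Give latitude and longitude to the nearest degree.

≈ lat -47°, lon -81°

Write both endpoints as unit vectors p₁, p₂ with components (cos φ cos λ, cos φ sin λ, sin φ).
The central angle between the endpoints is δ = arccos(p₁·p₂) ≈ 1.244 rad (71.3°).
Interpolate at f = 3/4 with slerp weights a = sin((1−f)δ)/sin δ ≈ 0.323, b = sin(fδ)/sin δ ≈ 0.848.
p = a·p₁ + b·p₂ ≈ (0.102, -0.671, -0.735); φ = arcsin(p_z) ≈ -47.27°, λ = atan2(p_y, p_x) ≈ -81.39°.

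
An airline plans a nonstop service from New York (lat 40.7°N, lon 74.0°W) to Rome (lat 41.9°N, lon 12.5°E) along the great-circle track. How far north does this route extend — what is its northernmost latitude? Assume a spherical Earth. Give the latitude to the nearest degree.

≈ 50°N

The great circle lies in the plane with unit normal n̂ = (p₁ × p₂)/|p₁ × p₂|.
Here n̂_z ≈ +0.638; the vertex latitude is φ_max = arccos|n̂_z| ≈ 50.4°.
Check via Clairaut: cos φ_max = |cos φ₁| · sin C = cos(40.7°)·sin(57.3°) ≈ 0.638, again giving ≈ 50.4°.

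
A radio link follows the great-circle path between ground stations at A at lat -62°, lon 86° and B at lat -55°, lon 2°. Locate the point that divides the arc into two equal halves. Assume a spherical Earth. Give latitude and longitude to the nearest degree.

Convert each endpoint to a unit vector on the sphere (x = cos φ cos λ, y = cos φ sin λ, z = sin φ).
The central angle between the endpoints is δ = arccos(p₁·p₂) ≈ 0.721 rad (41.3°).
Interpolate at f = 1/2 with slerp weights a = sin((1−f)δ)/sin δ ≈ 0.534, b = sin(fδ)/sin δ ≈ 0.534.
p = a·p₁ + b·p₂ ≈ (0.324, 0.261, -0.909); φ = arcsin(p_z) ≈ -65.43°, λ = atan2(p_y, p_x) ≈ 38.86°.

≈ lat -65°, lon 39°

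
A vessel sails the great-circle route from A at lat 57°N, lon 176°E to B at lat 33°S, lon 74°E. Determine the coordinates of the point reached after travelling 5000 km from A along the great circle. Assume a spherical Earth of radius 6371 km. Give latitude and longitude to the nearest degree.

Write both endpoints as unit vectors p₁, p₂ with components (cos φ cos λ, cos φ sin λ, sin φ).
The central angle between the endpoints is δ = arccos(p₁·p₂) ≈ 2.155 rad (123.5°). The total great-circle distance is δ·R ≈ 2.155 × 6371 ≈ 13731 km, so the target fraction is f = 5000/13731 ≈ 0.364.
Interpolate at f ≈ 0.364 with slerp weights a = sin((1−f)δ)/sin δ ≈ 1.175, b = sin(fδ)/sin δ ≈ 0.847.
p = a·p₁ + b·p₂ ≈ (-0.443, 0.728, 0.524); φ = arcsin(p_z) ≈ 31.60°, λ = atan2(p_y, p_x) ≈ 121.30°.

≈ lat 32°N, lon 121°E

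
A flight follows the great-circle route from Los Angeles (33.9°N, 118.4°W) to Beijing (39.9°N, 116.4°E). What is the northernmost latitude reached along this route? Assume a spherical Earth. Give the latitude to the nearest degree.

The great circle lies in the plane with unit normal n̂ = (p₁ × p₂)/|p₁ × p₂|.
Here n̂_z ≈ -0.520; the vertex latitude is φ_max = arccos|n̂_z| ≈ 58.6°.

≈ 59°N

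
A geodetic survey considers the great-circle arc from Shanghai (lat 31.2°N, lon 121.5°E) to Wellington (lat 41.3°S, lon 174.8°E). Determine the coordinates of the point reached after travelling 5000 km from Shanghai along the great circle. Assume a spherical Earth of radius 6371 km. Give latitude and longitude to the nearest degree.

The haversine formula gives a central angle δ ≈ 1.529 rad (87.6°) between the endpoints. The total great-circle distance is δ·R ≈ 1.529 × 6371 ≈ 9739 km, so the target fraction is f = 5000/9739 ≈ 0.513.
Interpolate at f ≈ 0.513 with slerp weights a = sin((1−f)δ)/sin δ ≈ 0.678, b = sin(fδ)/sin δ ≈ 0.707.
p = a·p₁ + b·p₂ ≈ (-0.832, 0.542, -0.116); φ = arcsin(p_z) ≈ -6.65°, λ = atan2(p_y, p_x) ≈ 146.90°.

≈ lat 7°S, lon 147°E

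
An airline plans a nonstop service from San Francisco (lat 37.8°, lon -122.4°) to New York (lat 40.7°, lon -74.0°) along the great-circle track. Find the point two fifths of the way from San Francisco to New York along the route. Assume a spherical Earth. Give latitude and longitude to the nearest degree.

≈ lat 41°, lon -104°

Convert each endpoint to a unit vector on the sphere (x = cos φ cos λ, y = cos φ sin λ, z = sin φ).
The central angle between the endpoints is δ = arccos(p₁·p₂) ≈ 0.648 rad (37.1°).
Interpolate at f = 2/5 with slerp weights a = sin((1−f)δ)/sin δ ≈ 0.628, b = sin(fδ)/sin δ ≈ 0.425.
p = a·p₁ + b·p₂ ≈ (-0.177, -0.728, 0.662); φ = arcsin(p_z) ≈ 41.44°, λ = atan2(p_y, p_x) ≈ -103.67°.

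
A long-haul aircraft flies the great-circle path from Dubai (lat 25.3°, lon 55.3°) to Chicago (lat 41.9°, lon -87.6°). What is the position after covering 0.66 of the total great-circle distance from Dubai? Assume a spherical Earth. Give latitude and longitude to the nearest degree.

≈ lat 64°, lon -39°

Write both endpoints as unit vectors p₁, p₂ with components (cos φ cos λ, cos φ sin λ, sin φ).
The central angle between the endpoints is δ = arccos(p₁·p₂) ≈ 1.825 rad (104.6°).
Interpolate at f = 0.66 with slerp weights a = sin((1−f)δ)/sin δ ≈ 0.601, b = sin(fδ)/sin δ ≈ 0.965.
p = a·p₁ + b·p₂ ≈ (0.339, -0.271, 0.901); φ = arcsin(p_z) ≈ 64.27°, λ = atan2(p_y, p_x) ≈ -38.61°.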